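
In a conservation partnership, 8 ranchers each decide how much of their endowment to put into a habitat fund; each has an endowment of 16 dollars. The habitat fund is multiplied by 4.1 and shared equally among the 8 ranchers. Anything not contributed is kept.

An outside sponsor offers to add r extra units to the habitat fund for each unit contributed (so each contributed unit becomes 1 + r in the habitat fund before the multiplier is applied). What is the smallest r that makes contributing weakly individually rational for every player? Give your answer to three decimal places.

With matching at rate r, one contributed unit becomes (1 + r) in the habitat fund and returns 4.1 × (1 + r) / 8 to the contributor.
Setting this equal to 1: 1 + r = 8/4.1 = 1.9512.
So the minimum matching rate is r = 1.9512 − 1 = 0.951.

0.951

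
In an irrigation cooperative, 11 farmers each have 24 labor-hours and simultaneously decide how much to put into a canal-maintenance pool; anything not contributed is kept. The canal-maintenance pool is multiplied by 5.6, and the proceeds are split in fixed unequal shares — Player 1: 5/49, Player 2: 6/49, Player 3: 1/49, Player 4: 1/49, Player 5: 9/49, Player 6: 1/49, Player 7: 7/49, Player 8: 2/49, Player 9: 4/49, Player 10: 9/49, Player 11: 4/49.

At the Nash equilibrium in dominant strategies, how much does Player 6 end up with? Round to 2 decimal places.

29.49 labor-hours

Each unit j contributes comes back to j as 5.6 × (j's share), so j prefers to contribute only if that share exceeds 1/5.6 = 0.1786; otherwise keeping the unit dominates.
Player 5 and Player 10 clear that bar, contributing 24 each; the remaining 9 contribute 0. Total contributed: 48.
Player 6 keeps 24 and receives 5.6 × 48 × 1/49 = 5.49 from the canal-maintenance pool, for a payoff of 29.49.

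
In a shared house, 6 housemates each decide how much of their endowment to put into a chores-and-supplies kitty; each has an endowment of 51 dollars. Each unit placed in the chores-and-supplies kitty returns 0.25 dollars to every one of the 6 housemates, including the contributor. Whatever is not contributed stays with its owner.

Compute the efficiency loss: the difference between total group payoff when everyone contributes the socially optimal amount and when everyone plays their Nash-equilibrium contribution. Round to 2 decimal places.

The private return per contributed unit is 0.25 < 1, so contributing 0 is dominant for every player. At the Nash equilibrium everyone keeps their 51, and the group total is 6 × 51 = 306.
Each contributed unit returns 1.500 to the group as a whole (0.25 to each of 6 players), which exceeds 1, so the social optimum is full contribution: group total = 1.500 × 306 = 459.00.
Efficiency loss = 459.00 − 306 = 153.00.

153.00 dollars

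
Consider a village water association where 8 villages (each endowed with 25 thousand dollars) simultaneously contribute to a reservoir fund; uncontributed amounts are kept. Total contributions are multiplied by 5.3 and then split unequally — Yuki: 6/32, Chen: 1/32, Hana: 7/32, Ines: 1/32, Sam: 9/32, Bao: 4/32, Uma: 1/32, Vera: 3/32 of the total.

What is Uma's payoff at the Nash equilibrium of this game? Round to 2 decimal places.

33.28 thousand dollars

For player j, contributing a unit is worthwhile iff 5.3 × (j's share) ≥ 1, i.e. iff j's share is at least 0.1887.
Hana and Sam are above the threshold, contributing 25 each; the remaining 6 contribute 0. Total contributed: 50.
Uma keeps 25 and receives 5.3 × 50 × 1/32 = 8.28 from the reservoir fund, for a payoff of 33.28.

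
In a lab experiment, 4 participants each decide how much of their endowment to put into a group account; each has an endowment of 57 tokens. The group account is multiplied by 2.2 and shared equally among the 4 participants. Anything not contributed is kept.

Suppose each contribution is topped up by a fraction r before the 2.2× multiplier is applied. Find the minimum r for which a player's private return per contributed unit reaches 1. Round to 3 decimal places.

0.818

With matching at rate r, one contributed unit becomes (1 + r) in the group account and returns 2.2 × (1 + r) / 4 to the contributor.
Setting this equal to 1: 1 + r = 4/2.2 = 1.8182.
So the minimum matching rate is r = 1.8182 − 1 = 0.818.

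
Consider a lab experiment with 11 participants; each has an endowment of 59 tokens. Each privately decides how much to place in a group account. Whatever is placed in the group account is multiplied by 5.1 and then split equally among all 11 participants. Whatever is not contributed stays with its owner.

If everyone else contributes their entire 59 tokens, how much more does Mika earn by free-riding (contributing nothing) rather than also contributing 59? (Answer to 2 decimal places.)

31.65 tokens

Switching from a contribution of 59 to 0 lets Mika keep an extra 59 tokens, but lowers the group account by 59, which costs Mika their own share of that drop: 5.1/11 × 59 = 27.35.
Net gain = 59 − 27.35 = 31.65. The private return per contributed unit (0.4636) is below 1, so free-riding is indeed the best response regardless of what the others do.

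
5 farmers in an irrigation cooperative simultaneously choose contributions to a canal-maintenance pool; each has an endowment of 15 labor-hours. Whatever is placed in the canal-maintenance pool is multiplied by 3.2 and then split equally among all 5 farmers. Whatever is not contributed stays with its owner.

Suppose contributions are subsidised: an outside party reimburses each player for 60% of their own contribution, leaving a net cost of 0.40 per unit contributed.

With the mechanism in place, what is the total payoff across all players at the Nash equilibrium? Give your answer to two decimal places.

285.00 labor-hours

The effective private return per unit is now (3.2/5) / 0.40 = 1.6000 > 1, so every player's dominant strategy flips to full contribution.
At the Nash equilibrium everyone contributes 15. Group total payoff = 5 × (15 × 0.60 + 3.2 × 15) = 285.00.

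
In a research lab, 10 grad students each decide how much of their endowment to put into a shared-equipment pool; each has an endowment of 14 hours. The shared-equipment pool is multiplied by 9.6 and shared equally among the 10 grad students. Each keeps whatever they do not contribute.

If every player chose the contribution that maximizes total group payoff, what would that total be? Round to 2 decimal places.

Each contributed unit returns 9.600 to the group as a whole (0.9600 to each of 10 players), which exceeds 1, so the social optimum is full contribution: group total = 9.600 × 140 = 1344.00.

1344.00 hours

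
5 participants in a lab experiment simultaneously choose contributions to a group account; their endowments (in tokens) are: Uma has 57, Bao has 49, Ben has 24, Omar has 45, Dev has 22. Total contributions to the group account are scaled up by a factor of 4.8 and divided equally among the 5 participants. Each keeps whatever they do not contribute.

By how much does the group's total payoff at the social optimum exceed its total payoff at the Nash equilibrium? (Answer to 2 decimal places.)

748.60 tokens

The private return per contributed unit is 4.8/5 = 0.9600 < 1 for every player regardless of endowment, so the Nash equilibrium is zero contribution and the group total is Σ E_j = 57 + 49 + 24 + 45 + 22 = 197.
Each contributed unit returns 4.800 to the group, so the social optimum is full contribution by everyone: group total = 4.800 × 197 = 945.60.
Efficiency loss = (4.800 − 1) × 197 = 748.60.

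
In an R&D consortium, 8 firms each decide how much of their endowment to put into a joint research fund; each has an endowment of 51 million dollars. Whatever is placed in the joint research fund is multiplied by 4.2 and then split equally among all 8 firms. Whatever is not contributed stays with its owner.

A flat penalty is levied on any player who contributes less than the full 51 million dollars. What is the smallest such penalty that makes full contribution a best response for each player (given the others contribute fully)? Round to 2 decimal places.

24.23 million dollars

Given the others contribute fully, the best deviation is to contribute 0 (any partial contribution still incurs the fine and gives up units whose private return 0.5250 is below 1).
Deviating from 51 to 0 saves 51 million dollars but forfeits the deviator's share of the drop in the joint research fund: 4.2/8 × 51 = 26.77.
So the deviation gain is 51 − 26.77 = 24.23, and the fine must be at least 24.23 million dollars to wipe it out.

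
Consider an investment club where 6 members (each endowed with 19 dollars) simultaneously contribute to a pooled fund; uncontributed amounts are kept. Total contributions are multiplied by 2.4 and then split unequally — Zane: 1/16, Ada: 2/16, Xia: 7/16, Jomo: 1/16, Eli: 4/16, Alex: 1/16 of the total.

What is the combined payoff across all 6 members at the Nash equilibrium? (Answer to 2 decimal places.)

For player j, contributing a unit is worthwhile iff 2.4 × (j's share) ≥ 1, i.e. iff j's share is at least 0.4167.
The only share above 0.4167 is Xia's 7/16, contributing 19; the remaining 5 contribute 0. Total contributed: 19.
The pooled fund pays out 2.4 × 19 = 45.60 in total (split across the unequal shares, but the aggregate is all that matters for the group sum).
The 5 free-riders keep 19 each, adding 95. Group total = 95 + 45.60 = 140.60.

140.60 dollars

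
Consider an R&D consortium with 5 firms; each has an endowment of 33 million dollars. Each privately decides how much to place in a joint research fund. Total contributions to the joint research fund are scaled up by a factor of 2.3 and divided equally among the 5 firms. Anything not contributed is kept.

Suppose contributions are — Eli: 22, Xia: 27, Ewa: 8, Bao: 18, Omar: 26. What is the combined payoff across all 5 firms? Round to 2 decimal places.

296.30 million dollars

Total contributed: 22 + 27 + 8 + 18 + 26 = 101; total kept: 5 × 33 − 101 = 64.
The joint research fund pays out 2.3 × 101 = 232.30 in aggregate.
Group total = 64 + 232.30 = 296.30.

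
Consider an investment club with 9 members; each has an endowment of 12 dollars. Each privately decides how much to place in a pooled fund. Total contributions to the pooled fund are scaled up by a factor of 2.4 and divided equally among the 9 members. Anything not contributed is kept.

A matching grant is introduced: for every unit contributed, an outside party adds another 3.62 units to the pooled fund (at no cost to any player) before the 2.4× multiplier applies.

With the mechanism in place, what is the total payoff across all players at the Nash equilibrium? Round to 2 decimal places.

Under the mechanism each unit contributed yields 2.4 × 4.62 / 9 = 1.2320 back to its contributor per unit of net cost, which exceeds 1, making full contribution the dominant choice for everyone.
So the Nash equilibrium is full contribution by all 9; the group earns 2.4 × 4.62 × 108 = 1197.50.

1197.50 dollars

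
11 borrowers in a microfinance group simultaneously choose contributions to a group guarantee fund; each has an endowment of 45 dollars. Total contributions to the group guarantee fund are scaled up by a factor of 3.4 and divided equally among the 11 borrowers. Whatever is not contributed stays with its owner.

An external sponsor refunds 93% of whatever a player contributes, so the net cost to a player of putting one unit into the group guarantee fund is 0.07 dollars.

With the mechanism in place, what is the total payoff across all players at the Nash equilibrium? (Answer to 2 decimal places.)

Under the mechanism each unit contributed yields (3.4/11) / 0.07 = 4.4156 back to its contributor per unit of net cost, which exceeds 1, making full contribution the dominant choice for everyone.
So the Nash equilibrium is full contribution by all 11; the group earns 11 × (45 × 0.93 + 3.4 × 45) = 2143.35.

2143.35 dollars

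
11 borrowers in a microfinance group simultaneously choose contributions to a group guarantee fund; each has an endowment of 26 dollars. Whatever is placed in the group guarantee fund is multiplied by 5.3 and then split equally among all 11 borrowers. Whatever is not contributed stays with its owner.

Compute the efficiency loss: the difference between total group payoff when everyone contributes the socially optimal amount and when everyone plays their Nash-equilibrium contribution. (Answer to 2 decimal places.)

Each contributed unit returns 5.3/11 = 0.4818 to its contributor — below 1 — so contributing 0 is dominant for every player. At the Nash equilibrium everyone keeps their 26, and the group total is 11 × 26 = 286.
Each contributed unit returns 5.300 to the group as a whole (0.4818 to each of 11 players), which exceeds 1, so the social optimum is full contribution: group total = 5.300 × 286 = 1515.80.
Efficiency loss = 1515.80 − 286 = 1229.80.

1229.80 dollars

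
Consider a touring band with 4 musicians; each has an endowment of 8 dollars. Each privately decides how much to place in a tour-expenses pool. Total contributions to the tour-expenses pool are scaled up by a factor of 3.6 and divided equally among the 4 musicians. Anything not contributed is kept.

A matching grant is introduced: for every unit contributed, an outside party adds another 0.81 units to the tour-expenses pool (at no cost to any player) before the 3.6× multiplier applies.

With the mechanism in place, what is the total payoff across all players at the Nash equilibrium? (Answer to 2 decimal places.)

The effective private return per unit is now 3.6 × 1.81 / 4 = 1.6290 > 1, so every player's dominant strategy flips to full contribution.
So the Nash equilibrium is full contribution by all 4; the group earns 3.6 × 1.81 × 32 = 208.51.

208.51 dollars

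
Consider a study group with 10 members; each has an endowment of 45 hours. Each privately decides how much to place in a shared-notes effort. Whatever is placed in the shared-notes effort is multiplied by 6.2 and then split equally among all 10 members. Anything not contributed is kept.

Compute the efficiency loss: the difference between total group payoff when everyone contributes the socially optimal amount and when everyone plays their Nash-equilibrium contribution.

2340.00 hours

Each contributed unit returns 6.2/10 = 0.6200 to its contributor — below 1 — so contributing 0 is dominant for every player. At the Nash equilibrium everyone keeps their 45, and the group total is 10 × 45 = 450.
Each contributed unit returns 6.200 to the group as a whole (0.6200 to each of 10 players), which exceeds 1, so the social optimum is full contribution: group total = 6.200 × 450 = 2790.00.
Efficiency loss = 2790.00 − 450 = 2340.00.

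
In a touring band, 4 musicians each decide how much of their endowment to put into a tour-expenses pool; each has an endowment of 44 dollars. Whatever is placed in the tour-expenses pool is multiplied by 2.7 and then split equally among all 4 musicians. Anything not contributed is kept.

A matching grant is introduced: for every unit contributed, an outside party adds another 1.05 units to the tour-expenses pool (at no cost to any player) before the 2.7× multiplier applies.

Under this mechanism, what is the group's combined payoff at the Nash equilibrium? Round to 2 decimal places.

974.16 dollars

With the mechanism, a contributed unit returns 2.7 × 2.05 / 4 = 1.3838 per unit of net cost to the contributor — now above 1 — so contributing fully is weakly dominant for every player.
At the Nash equilibrium everyone contributes 44. Group total payoff = 2.7 × 2.05 × 176 = 974.16.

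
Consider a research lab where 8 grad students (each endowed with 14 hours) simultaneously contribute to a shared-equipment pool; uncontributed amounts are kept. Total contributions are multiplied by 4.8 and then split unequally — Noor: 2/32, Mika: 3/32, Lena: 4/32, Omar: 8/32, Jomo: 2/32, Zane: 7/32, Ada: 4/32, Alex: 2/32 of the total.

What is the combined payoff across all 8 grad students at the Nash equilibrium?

A player with share s gets back 4.8·s per unit contributed, so full contribution is dominant for anyone with s > 1/4.8 = 0.2083 and zero contribution is dominant for anyone below.
Omar and Zane clear that bar, contributing 14 each; the remaining 6 contribute 0. Total contributed: 28.
The shared-equipment pool pays out 4.8 × 28 = 134.40 in total (split across the unequal shares, but the aggregate is all that matters for the group sum).
The 6 free-riders keep 14 each, adding 84. Group total = 84 + 134.40 = 218.40.

218.40 hours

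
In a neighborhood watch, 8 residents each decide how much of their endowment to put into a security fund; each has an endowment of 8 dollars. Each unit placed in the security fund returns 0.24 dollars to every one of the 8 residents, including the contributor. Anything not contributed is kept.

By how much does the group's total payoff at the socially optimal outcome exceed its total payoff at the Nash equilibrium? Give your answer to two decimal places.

The private return per contributed unit is 0.24 < 1, so contributing 0 is dominant for every player. At the Nash equilibrium everyone keeps their 8, and the group total is 8 × 8 = 64.
Each contributed unit returns 1.920 to the group as a whole (0.24 to each of 8 players), which exceeds 1, so the social optimum is full contribution: group total = 1.920 × 64 = 122.88.
Efficiency loss = 122.88 − 64 = 58.88.

58.88 dollars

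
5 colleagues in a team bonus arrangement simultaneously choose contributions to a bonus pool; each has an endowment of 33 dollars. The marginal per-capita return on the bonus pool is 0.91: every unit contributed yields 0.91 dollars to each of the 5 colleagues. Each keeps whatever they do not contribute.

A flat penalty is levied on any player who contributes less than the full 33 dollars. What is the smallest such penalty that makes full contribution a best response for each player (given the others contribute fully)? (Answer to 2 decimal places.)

2.97 dollars

Given the others contribute fully, the best deviation is to contribute 0 (any partial contribution still incurs the fine and gives up units whose private return 0.91 is below 1).
Deviating from 33 to 0 saves 33 dollars but forfeits the deviator's share of the drop in the bonus pool: 0.91 × 33 = 30.03.
So the deviation gain is 33 − 30.03 = 2.97, and the fine must be at least 2.97 dollars to wipe it out.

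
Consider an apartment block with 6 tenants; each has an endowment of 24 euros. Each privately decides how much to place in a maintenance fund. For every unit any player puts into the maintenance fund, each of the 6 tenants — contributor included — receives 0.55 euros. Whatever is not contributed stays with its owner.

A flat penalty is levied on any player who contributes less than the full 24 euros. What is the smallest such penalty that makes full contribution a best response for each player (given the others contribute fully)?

10.80 euros

Given the others contribute fully, the best deviation is to contribute 0 (any partial contribution still incurs the fine and gives up units whose private return 0.55 is below 1).
Deviating from 24 to 0 saves 24 euros but forfeits the deviator's share of the drop in the maintenance fund: 0.55 × 24 = 13.20.
So the deviation gain is 24 − 13.20 = 10.80, and the fine must be at least 10.80 euros to wipe it out.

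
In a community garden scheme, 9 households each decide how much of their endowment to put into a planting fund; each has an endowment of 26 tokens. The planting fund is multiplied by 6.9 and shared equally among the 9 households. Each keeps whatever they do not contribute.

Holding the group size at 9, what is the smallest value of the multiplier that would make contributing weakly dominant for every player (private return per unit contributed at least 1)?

A contributed unit returns (multiplier)/9 to its contributor.
This reaches 1 exactly when the multiplier is 9.

9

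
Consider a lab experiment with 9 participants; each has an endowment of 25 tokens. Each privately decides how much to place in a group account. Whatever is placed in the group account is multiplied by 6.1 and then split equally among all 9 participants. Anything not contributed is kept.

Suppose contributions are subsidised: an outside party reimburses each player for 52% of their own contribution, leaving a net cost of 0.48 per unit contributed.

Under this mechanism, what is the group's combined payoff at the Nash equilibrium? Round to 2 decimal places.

The effective private return per unit is now (6.1/9) / 0.48 = 1.4120 > 1, so every player's dominant strategy flips to full contribution.
At the Nash equilibrium everyone contributes 25. Group total payoff = 9 × (25 × 0.52 + 6.1 × 25) = 1489.50.

1489.50 tokens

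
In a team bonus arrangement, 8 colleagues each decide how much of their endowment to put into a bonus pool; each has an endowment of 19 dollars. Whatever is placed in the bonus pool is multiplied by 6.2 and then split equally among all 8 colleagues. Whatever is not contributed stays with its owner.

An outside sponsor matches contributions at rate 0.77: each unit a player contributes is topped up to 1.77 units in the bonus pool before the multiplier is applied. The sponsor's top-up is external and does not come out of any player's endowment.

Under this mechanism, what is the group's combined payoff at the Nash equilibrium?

Under the mechanism each unit contributed yields 6.2 × 1.77 / 8 = 1.3718 back to its contributor per unit of net cost, which exceeds 1, making full contribution the dominant choice for everyone.
So the Nash equilibrium is full contribution by all 8; the group earns 6.2 × 1.77 × 152 = 1668.05.

1668.05 dollars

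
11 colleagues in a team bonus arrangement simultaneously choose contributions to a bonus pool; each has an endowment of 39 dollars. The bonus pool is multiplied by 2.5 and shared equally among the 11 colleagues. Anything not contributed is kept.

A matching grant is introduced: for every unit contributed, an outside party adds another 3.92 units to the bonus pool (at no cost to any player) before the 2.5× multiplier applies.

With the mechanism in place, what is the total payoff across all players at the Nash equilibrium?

Under the mechanism each unit contributed yields 2.5 × 4.92 / 11 = 1.1182 back to its contributor per unit of net cost, which exceeds 1, making full contribution the dominant choice for everyone.
So the Nash equilibrium is full contribution by all 11; the group earns 2.5 × 4.92 × 429 = 5276.70.

5276.70 dollars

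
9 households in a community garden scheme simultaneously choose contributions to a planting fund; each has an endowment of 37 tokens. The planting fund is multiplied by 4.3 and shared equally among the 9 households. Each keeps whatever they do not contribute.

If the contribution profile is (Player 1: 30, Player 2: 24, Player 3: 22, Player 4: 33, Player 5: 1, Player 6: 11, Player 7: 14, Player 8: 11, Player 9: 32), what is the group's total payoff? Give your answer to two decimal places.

920.40 tokens

Total contributed: 30 + 24 + 22 + 33 + 1 + 11 + 14 + 11 + 32 = 178; total kept: 9 × 37 − 178 = 155.
The planting fund pays out 4.3 × 178 = 765.40 in aggregate.
Group total = 155 + 765.40 = 920.40.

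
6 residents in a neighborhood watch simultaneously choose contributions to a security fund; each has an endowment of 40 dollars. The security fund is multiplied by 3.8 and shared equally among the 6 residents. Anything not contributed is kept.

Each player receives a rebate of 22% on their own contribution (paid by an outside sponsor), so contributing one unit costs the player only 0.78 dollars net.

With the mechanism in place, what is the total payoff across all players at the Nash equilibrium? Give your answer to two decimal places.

240.00 dollars

The effective private return is (3.8/6) / 0.78 = 0.8120, which is still under 1, so the mechanism doesn't change anyone's dominant strategy: zero contribution.
At the Nash equilibrium no one contributes; group total payoff = 6 × 40 = 240.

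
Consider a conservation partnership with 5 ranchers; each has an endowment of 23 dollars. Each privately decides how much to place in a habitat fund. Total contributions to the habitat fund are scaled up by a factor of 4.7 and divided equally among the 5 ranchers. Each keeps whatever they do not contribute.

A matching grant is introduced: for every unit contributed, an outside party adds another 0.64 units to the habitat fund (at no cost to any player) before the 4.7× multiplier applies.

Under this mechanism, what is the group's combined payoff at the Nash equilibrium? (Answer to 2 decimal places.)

886.42 dollars

The effective private return per unit is now 4.7 × 1.64 / 5 = 1.5416 > 1, so every player's dominant strategy flips to full contribution.
So the Nash equilibrium is full contribution by all 5; the group earns 4.7 × 1.64 × 115 = 886.42.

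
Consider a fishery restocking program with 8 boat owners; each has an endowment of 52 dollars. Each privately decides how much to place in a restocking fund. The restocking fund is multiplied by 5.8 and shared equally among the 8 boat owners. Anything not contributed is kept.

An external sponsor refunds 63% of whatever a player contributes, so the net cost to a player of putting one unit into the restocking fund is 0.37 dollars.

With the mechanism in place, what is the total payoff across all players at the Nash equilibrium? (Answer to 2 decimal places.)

Under the mechanism each unit contributed yields (5.8/8) / 0.37 = 1.9595 back to its contributor per unit of net cost, which exceeds 1, making full contribution the dominant choice for everyone.
So the Nash equilibrium is full contribution by all 8; the group earns 8 × (52 × 0.63 + 5.8 × 52) = 2674.88.

2674.88 dollars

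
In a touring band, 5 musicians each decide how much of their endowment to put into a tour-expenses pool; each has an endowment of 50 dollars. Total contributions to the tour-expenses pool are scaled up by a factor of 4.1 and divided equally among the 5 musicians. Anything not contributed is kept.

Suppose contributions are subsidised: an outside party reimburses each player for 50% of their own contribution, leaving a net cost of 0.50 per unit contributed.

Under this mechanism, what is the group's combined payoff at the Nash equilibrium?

1150.00 dollars

With the mechanism, a contributed unit returns (4.1/5) / 0.50 = 1.6400 per unit of net cost to the contributor — now above 1 — so contributing fully is weakly dominant for every player.
At the Nash equilibrium everyone contributes 50. Group total payoff = 5 × (50 × 0.50 + 4.1 × 50) = 1150.00.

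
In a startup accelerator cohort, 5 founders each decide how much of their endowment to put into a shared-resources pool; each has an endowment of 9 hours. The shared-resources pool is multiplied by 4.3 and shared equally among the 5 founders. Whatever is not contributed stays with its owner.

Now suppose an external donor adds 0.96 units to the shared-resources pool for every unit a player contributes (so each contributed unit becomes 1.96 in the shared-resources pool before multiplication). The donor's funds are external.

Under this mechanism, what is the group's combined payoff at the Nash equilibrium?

379.26 hours

With the mechanism, a contributed unit returns 4.3 × 1.96 / 5 = 1.6856 per unit of net cost to the contributor — now above 1 — so contributing fully is weakly dominant for every player.
So the Nash equilibrium is full contribution by all 5; the group earns 4.3 × 1.96 × 45 = 379.26.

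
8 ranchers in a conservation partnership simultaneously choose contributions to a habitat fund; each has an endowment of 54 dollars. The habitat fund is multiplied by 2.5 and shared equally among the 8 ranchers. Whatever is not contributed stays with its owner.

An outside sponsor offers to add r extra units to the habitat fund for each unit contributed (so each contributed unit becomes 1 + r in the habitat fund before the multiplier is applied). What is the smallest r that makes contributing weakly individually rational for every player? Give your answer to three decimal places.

With matching at rate r, one contributed unit becomes (1 + r) in the habitat fund and returns 2.5 × (1 + r) / 8 to the contributor.
Setting this equal to 1: 1 + r = 8/2.5 = 3.2000.
So the minimum matching rate is r = 3.2000 − 1 = 2.200.

2.200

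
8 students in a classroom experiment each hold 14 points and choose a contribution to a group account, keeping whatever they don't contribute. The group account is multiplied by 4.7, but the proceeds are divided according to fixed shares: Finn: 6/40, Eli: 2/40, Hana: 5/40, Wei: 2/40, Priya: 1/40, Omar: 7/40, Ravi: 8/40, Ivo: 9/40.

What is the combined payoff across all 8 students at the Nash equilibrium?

163.80 points

Player j's private return per contributed unit is 4.7 × (j's share). Contributing is weakly dominant for j when that share is at least 1/4.7 = 0.2128, and contributing 0 is dominant otherwise.
Ivo alone (share 9/40) is above the threshold, contributing 14; the remaining 7 contribute 0. Total contributed: 14.
The group account pays out 4.7 × 14 = 65.80 in total (split across the unequal shares, but the aggregate is all that matters for the group sum).
The 7 free-riders keep 14 each, adding 98. Group total = 98 + 65.80 = 163.80.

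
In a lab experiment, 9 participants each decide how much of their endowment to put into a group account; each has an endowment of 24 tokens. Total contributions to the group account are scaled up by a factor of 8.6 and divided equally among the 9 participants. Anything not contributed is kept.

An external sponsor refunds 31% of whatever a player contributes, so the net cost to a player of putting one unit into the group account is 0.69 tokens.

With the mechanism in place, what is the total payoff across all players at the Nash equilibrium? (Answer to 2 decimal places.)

1924.56 tokens

Under the mechanism each unit contributed yields (8.6/9) / 0.69 = 1.3849 back to its contributor per unit of net cost, which exceeds 1, making full contribution the dominant choice for everyone.
At the Nash equilibrium everyone contributes 24. Group total payoff = 9 × (24 × 0.31 + 8.6 × 24) = 1924.56.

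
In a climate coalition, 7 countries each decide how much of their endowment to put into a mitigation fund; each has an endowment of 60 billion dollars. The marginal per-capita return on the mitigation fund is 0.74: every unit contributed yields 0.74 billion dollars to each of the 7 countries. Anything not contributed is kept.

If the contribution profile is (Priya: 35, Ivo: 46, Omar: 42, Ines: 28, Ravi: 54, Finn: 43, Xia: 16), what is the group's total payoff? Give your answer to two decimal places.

Total contributed: 35 + 46 + 42 + 28 + 54 + 43 + 16 = 264; total kept: 7 × 60 − 264 = 156.
The mitigation fund pays out 0.74 × 7 × 264 = 1367.52 in aggregate.
Group total = 156 + 1367.52 = 1523.52.

1523.52 billion dollars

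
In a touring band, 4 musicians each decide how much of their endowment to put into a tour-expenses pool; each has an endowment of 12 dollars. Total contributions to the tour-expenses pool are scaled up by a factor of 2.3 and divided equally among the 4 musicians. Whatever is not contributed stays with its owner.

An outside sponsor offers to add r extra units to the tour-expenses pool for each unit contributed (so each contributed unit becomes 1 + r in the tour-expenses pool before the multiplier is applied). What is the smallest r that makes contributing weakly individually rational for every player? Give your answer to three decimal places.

With matching at rate r, one contributed unit becomes (1 + r) in the tour-expenses pool and returns 2.3 × (1 + r) / 4 to the contributor.
Setting this equal to 1: 1 + r = 4/2.3 = 1.7391.
So the minimum matching rate is r = 1.7391 − 1 = 0.739.

0.739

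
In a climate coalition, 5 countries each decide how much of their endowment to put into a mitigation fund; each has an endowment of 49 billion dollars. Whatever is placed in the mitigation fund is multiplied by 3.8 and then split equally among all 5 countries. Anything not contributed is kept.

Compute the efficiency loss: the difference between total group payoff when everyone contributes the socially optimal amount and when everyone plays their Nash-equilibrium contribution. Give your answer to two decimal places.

686.00 billion dollars

Each contributed unit returns 3.8/5 = 0.7600 to its contributor — below 1 — so contributing 0 is dominant for every player. At the Nash equilibrium everyone keeps their 49, and the group total is 5 × 49 = 245.
Each contributed unit returns 3.800 to the group as a whole (0.7600 to each of 5 players), which exceeds 1, so the social optimum is full contribution: group total = 3.800 × 245 = 931.00.
Efficiency loss = 931.00 − 245 = 686.00.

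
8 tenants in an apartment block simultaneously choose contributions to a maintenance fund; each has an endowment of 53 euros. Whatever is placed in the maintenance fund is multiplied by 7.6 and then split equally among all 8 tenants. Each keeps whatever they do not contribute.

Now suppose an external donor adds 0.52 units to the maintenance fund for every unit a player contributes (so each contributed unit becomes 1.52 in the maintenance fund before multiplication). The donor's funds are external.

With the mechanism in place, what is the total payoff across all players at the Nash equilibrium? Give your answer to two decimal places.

4898.05 euros

Under the mechanism each unit contributed yields 7.6 × 1.52 / 8 = 1.4440 back to its contributor per unit of net cost, which exceeds 1, making full contribution the dominant choice for everyone.
So the Nash equilibrium is full contribution by all 8; the group earns 7.6 × 1.52 × 424 = 4898.05.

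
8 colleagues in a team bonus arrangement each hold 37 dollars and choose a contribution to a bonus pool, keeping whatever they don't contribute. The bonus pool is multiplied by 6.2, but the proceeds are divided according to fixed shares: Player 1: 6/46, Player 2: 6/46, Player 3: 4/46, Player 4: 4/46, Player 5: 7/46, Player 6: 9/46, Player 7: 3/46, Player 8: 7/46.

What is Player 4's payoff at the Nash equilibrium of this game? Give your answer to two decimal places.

56.95 dollars

A player with share s gets back 6.2·s per unit contributed, so full contribution is dominant for anyone with s > 1/6.2 = 0.1613 and zero contribution is dominant for anyone below.
Only Player 6 (9/46) clears that bar, contributing 37; the remaining 7 contribute 0. Total contributed: 37.
Player 4 keeps 37 and receives 6.2 × 37 × 4/46 = 19.95 from the bonus pool, for a payoff of 56.95.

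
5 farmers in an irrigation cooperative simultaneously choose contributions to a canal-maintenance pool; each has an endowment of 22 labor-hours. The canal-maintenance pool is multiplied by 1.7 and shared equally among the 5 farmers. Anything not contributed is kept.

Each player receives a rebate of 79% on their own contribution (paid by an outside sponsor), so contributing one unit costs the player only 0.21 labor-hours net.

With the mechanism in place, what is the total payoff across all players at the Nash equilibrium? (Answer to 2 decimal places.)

The effective private return per unit is now (1.7/5) / 0.21 = 1.6190 > 1, so every player's dominant strategy flips to full contribution.
At the Nash equilibrium everyone contributes 22. Group total payoff = 5 × (22 × 0.79 + 1.7 × 22) = 273.90.

273.90 labor-hours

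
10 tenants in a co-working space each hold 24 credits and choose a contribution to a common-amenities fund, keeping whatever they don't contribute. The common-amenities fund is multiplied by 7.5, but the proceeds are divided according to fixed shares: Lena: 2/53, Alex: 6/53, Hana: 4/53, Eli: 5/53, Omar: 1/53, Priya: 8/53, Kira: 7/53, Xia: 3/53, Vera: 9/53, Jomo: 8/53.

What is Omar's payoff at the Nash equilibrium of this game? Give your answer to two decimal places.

For player j, contributing a unit is worthwhile iff 7.5 × (j's share) ≥ 1, i.e. iff j's share is at least 0.1333.
Priya, Vera and Jomo clear that bar, contributing 24 each; the remaining 7 contribute 0. Total contributed: 72.
Omar keeps 24 and receives 7.5 × 72 × 1/53 = 10.19 from the common-amenities fund, for a payoff of 34.19.

34.19 credits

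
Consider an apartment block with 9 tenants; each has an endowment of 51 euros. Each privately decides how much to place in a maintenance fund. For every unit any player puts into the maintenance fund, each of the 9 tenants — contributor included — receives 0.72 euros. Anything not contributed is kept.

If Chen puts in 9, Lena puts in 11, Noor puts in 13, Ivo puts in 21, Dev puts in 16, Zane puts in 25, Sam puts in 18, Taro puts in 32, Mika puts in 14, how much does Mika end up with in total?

Total contributed: 9 + 11 + 13 + 21 + 16 + 25 + 18 + 32 + 14 = 159.
Each receives 0.72 × 159 = 114.48 from the maintenance fund.
Mika keeps 51 − 14 = 37, so Mika's payoff is 37 + 114.48 = 151.48.

151.48 euros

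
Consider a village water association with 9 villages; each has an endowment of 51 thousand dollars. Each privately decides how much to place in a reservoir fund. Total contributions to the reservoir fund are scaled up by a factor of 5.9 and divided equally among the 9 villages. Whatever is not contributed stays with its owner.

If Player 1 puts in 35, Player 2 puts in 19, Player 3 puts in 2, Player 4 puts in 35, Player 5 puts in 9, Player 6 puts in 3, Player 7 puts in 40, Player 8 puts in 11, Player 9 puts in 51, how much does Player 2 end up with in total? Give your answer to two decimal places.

166.39 thousand dollars

Total contributed: 35 + 19 + 2 + 35 + 9 + 3 + 40 + 11 + 51 = 205.
Each receives 5.9 × 205 / 9 = 134.39 from the reservoir fund.
Player 2 keeps 51 − 19 = 32, so Player 2's payoff is 32 + 134.39 = 166.39.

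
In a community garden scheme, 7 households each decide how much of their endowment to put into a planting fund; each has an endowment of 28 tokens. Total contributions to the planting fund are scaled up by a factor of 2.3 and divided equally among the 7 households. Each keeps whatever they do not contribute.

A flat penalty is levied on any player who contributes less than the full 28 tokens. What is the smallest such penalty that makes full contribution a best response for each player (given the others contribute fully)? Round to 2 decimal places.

18.80 tokens

Given the others contribute fully, the best deviation is to contribute 0 (any partial contribution still incurs the fine and gives up units whose private return 0.3286 is below 1).
Deviating from 28 to 0 saves 28 tokens but forfeits the deviator's share of the drop in the planting fund: 2.3/7 × 28 = 9.20.
So the deviation gain is 28 − 9.20 = 18.80, and the fine must be at least 18.80 tokens to wipe it out.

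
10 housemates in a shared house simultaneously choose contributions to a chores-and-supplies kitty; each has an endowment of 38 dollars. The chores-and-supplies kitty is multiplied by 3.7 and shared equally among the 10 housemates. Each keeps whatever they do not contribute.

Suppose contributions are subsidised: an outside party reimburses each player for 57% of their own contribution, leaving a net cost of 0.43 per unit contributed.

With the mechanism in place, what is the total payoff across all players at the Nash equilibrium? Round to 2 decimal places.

With the mechanism, a contributed unit returns (3.7/10) / 0.43 = 0.8605 per unit of net cost — still below 1 — so contributing 0 remains dominant for every player.
Everyone keeps their endowment and the group total is 10 × 38 = 380.

380.00 dollars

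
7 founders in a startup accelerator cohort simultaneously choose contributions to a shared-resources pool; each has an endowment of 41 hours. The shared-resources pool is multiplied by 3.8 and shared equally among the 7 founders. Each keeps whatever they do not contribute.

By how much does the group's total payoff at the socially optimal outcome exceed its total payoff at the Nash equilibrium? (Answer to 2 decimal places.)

Each contributed unit returns 3.8/7 = 0.5429 to its contributor — below 1 — so contributing 0 is dominant for every player. At the Nash equilibrium everyone keeps their 41, and the group total is 7 × 41 = 287.
Each contributed unit returns 3.800 to the group as a whole (0.5429 to each of 7 players), which exceeds 1, so the social optimum is full contribution: group total = 3.800 × 287 = 1090.60.
Efficiency loss = 1090.60 − 287 = 803.60.

803.60 hours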